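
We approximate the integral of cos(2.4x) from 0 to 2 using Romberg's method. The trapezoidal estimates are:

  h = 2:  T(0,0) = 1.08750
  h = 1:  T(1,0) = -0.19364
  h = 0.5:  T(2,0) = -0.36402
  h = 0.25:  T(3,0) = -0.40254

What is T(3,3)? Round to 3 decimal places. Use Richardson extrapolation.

-0.415

Richardson extrapolation on the trapezoidal column (denominator 4−1=3):
T(1,1) = (4·(-0.19364) − 1.08750) / 3 = -0.62069
T(2,1) = -0.36402 + (-0.36402 − (-0.19364))/3 = -0.42081
T(3,1) = (4·(-0.40254) − (-0.36402)) / 3 = -0.41538
T(2,2) = -0.42081 + (-0.42081 − (-0.62069))/15 = -0.40748
T(3,2) = -0.41538 + (-0.41538 − (-0.42081))/15 = -0.41502
T(3,3) = (64·(-0.41502) − (-0.40748)) / 63 = -0.41514
(Column j=1 coincides with Simpson's rule on the same nodes.)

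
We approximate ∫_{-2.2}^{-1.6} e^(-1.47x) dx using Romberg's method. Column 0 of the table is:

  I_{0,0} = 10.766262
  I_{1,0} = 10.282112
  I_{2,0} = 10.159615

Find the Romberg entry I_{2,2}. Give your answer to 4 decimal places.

Richardson extrapolation on the trapezoidal column (denominator 4−1=3):
I_{1,1} = 10.282112 + (10.282112 − 10.766262)/3 = 10.120729
I_{2,1} = (4·10.159615 − 10.282112) / 3 = 10.118783
I_{2,2} = (16·10.118783 − 10.120729) / 15 = 10.118653

10.1187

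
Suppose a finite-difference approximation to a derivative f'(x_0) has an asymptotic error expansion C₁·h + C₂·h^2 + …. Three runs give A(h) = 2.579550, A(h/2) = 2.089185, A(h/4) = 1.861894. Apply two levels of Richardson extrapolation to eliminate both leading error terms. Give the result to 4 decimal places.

1.6465

First eliminate the h term (factor 2^1 = 2):
  B₁ = (2·2.089185 − 2.579550)/1 = 1.598820
  B₂ = (2·1.861894 − 2.089185)/1 = 1.634603
Then eliminate the h^2 term (factor 2^2 = 4):
  (4·1.634603 − 1.598820)/3 = 1.646531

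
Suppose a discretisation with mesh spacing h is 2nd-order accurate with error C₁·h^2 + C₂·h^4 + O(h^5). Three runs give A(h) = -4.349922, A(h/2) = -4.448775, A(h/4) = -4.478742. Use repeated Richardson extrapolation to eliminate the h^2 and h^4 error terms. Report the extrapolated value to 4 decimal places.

-4.4892

First eliminate the h^2 term (factor 2^2 = 4):
  B₁ = (4·(-4.448775) − (-4.349922))/3 = -4.481726
  B₂ = (4·(-4.478742) − (-4.448775))/3 = -4.488731
Then eliminate the h^4 term (factor 2^4 = 16):
  (16·(-4.488731) − (-4.481726))/15 = -4.489198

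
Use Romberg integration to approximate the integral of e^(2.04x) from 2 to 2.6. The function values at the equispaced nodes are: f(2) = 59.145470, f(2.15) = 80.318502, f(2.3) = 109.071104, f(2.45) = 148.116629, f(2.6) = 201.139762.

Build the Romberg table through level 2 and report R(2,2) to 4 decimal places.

69.6052

R(0,0) (trapezoid, 1 panel, h=0.6000): 78.085570
R(1,0) (trapezoid, 2 panels, h=0.3000): 71.764116
R(2,0) (trapezoid, 4 panels, h=0.1500): 70.147328
R(1,1) = 71.764116 + (71.764116 − 78.085570)/3 = 69.656965
R(2,1) = 70.147328 + (70.147328 − 71.764116)/3 = 69.608399
R(2,2) = 69.608399 + (69.608399 − 69.656965)/15 = 69.605161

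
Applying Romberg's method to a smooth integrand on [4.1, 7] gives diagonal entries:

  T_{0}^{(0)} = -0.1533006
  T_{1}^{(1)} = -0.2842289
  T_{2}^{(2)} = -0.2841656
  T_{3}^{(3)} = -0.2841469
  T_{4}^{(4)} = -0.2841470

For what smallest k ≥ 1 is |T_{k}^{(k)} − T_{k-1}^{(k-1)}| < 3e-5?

k = 3

|T_{1}^{(1)} − T_{0}^{(0)}| = 0.1309283 ≥ 3e-5
|T_{2}^{(2)} − T_{1}^{(1)}| = 0.0000633 ≥ 3e-5
|T_{3}^{(3)} − T_{2}^{(2)}| = 0.0000187 < 3e-5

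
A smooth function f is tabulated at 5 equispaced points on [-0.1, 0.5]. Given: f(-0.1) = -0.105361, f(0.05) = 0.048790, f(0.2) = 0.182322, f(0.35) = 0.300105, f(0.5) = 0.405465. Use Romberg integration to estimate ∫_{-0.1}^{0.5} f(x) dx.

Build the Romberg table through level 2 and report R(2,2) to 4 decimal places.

R(0,0) (trapezoid, 1 panel, h=0.6000): 0.090031
R(1,0) (trapezoid, 2 panels, h=0.3000): 0.099712
R(2,0) (trapezoid, 4 panels, h=0.1500): 0.102190
R(1,1) = 0.099712 + (0.099712 − 0.090031)/3 = 0.102939
R(2,1) = 0.102190 + (0.102190 − 0.099712)/3 = 0.103016
R(2,2) = 0.103016 + (0.103016 − 0.102939)/15 = 0.103021

0.1030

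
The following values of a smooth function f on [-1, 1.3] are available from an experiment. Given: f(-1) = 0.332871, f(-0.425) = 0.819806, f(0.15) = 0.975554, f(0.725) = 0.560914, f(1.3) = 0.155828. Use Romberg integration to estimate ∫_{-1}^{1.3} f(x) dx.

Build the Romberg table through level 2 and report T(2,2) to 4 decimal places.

T(0,0) (trapezoid, 1 panel, h=2.3000): 0.562004
T(1,0) (trapezoid, 2 panels, h=1.1500): 1.402889
T(2,0) (trapezoid, 4 panels, h=0.5750): 1.495359
T(1,1) = 1.402889 + (1.402889 − 0.562004)/3 = 1.683184
T(2,1) = 1.495359 + (1.495359 − 1.402889)/3 = 1.526182
T(2,2) = 1.526182 + (1.526182 − 1.683184)/15 = 1.515715

1.5157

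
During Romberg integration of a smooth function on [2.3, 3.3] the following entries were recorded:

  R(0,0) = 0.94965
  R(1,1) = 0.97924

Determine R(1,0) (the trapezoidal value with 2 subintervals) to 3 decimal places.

From R(1,1) = (4·R(1,0) − R(0,0))/3, solve for R(1,0):
4·R(1,0) = 3·0.97924 + 0.94965 = 3.88737
R(1,0) = 0.97184

0.972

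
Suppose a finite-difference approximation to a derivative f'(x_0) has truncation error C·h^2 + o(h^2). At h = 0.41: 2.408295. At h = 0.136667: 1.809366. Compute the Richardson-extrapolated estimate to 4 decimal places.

1.7345

The leading error scales as h^2; refining by a factor of 3 reduces it by 3^2 = 9.
Extrapolated value = (9·A(h/3) − A(h)) / (9 − 1)
= (9·1.809366 − 2.408295) / 8
= 13.875999 / 8 = 1.734500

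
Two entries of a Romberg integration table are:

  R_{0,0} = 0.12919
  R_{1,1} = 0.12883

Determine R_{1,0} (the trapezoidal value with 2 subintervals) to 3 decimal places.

0.129

From R_{1,1} = (4·R_{1,0} − R_{0,0})/3, solve for R_{1,0}:
4·R_{1,0} = 3·0.12883 + 0.12919 = 0.51568
R_{1,0} = 0.12892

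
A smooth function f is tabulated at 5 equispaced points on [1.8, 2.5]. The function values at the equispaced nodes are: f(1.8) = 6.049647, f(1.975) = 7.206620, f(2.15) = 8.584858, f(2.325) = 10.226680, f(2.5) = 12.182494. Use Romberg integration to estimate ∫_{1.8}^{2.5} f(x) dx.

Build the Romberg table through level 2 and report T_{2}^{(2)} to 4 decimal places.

6.1328

T_{0}^{(0)} (trapezoid, 1 panel, h=0.7000): 6.381249
T_{1}^{(0)} (trapezoid, 2 panels, h=0.3500): 6.195325
T_{2}^{(0)} (trapezoid, 4 panels, h=0.1750): 6.148490
T_{1}^{(1)} = 6.195325 + (6.195325 − 6.381249)/3 = 6.133350
T_{2}^{(1)} = 6.148490 + (6.148490 − 6.195325)/3 = 6.132878
T_{2}^{(2)} = 6.132878 + (6.132878 − 6.133350)/15 = 6.132847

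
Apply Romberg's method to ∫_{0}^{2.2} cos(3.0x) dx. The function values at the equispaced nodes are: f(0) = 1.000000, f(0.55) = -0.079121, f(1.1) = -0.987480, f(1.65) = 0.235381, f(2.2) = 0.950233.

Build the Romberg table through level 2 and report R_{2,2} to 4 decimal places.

0.1663

R_{0,0} (trapezoid, 1 panel, h=2.2000): 2.145256
R_{1,0} (trapezoid, 2 panels, h=1.1000): -0.013600
R_{2,0} (trapezoid, 4 panels, h=0.5500): 0.079143
R_{1,1} = -0.013600 + (-0.013600 − 2.145256)/3 = -0.733219
R_{2,1} = 0.079143 + (0.079143 − (-0.013600))/3 = 0.110057
R_{2,2} = 0.110057 + (0.110057 − (-0.733219))/15 = 0.166275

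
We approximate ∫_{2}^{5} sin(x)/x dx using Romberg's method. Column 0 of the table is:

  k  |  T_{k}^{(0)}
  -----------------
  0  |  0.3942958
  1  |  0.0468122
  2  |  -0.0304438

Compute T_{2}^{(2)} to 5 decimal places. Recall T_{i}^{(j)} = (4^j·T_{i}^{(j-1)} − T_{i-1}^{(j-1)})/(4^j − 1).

-0.05534

Richardson extrapolation on the trapezoidal column (denominator 4−1=3):
T_{1}^{(1)} = 0.0468122 + (0.0468122 − 0.3942958)/3 = -0.0690157
T_{2}^{(1)} = (4·(-0.0304438) − 0.0468122) / 3 = -0.0561958
T_{2}^{(2)} = -0.0561958 + (-0.0561958 − (-0.0690157))/15 = -0.0553411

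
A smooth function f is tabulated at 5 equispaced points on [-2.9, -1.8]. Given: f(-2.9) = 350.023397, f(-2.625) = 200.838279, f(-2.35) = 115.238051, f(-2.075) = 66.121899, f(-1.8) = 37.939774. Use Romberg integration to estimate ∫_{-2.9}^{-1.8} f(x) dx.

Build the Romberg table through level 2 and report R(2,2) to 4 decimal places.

R(0,0) (trapezoid, 1 panel, h=1.1000): 213.379744
R(1,0) (trapezoid, 2 panels, h=0.5500): 170.070800
R(2,0) (trapezoid, 4 panels, h=0.2750): 158.449449
R(1,1) = 170.070800 + (170.070800 − 213.379744)/3 = 155.634485
R(2,1) = 158.449449 + (158.449449 − 170.070800)/3 = 154.575665
R(2,2) = 154.575665 + (154.575665 − 155.634485)/15 = 154.505077

154.5051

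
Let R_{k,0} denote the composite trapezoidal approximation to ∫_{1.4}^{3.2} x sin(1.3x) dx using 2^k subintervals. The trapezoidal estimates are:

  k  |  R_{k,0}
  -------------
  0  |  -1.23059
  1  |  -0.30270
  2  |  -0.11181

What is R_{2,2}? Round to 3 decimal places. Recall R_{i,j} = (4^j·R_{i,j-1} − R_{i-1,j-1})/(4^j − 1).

-0.052

Richardson extrapolation on the trapezoidal column (denominator 4−1=3):
R_{1,1} = (4·(-0.30270) − (-1.23059)) / 3 = 0.00660
R_{2,1} = (4·(-0.11181) − (-0.30270)) / 3 = -0.04818
R_{2,2} = (16·(-0.04818) − 0.00660) / 15 = -0.05183
(Column j=1 coincides with Simpson's rule on the same nodes.)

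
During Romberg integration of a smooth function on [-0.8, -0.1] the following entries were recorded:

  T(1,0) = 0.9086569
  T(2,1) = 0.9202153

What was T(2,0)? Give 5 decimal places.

0.91733

From T(2,1) = (4·T(2,0) − T(1,0))/3, solve for T(2,0):
4·T(2,0) = 3·0.9202153 + 0.9086569 = 3.6693028
T(2,0) = 0.9173257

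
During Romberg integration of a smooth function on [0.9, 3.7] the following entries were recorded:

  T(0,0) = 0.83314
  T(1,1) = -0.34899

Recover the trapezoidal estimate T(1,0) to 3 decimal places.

From T(1,1) = (4·T(1,0) − T(0,0))/3, solve for T(1,0):
4·T(1,0) = 3·(-0.34899) + 0.83314 = -0.21383
T(1,0) = -0.05346

-0.053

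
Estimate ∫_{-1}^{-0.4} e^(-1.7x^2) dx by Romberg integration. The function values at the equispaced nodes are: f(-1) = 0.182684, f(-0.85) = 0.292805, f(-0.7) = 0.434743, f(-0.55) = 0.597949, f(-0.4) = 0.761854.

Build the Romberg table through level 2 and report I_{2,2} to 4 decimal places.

I_{0,0} (trapezoid, 1 panel, h=0.6000): 0.283361
I_{1,0} (trapezoid, 2 panels, h=0.3000): 0.272104
I_{2,0} (trapezoid, 4 panels, h=0.1500): 0.269665
I_{1,1} = 0.272104 + (0.272104 − 0.283361)/3 = 0.268352
I_{2,1} = 0.269665 + (0.269665 − 0.272104)/3 = 0.268852
I_{2,2} = 0.268852 + (0.268852 − 0.268352)/15 = 0.268885

0.2689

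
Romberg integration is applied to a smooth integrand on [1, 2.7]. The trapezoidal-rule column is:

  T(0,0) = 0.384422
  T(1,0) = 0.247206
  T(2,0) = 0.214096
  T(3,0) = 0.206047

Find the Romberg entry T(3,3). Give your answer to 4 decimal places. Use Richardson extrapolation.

Richardson extrapolation on the trapezoidal column (denominator 4−1=3):
T(1,1) = (4·0.247206 − 0.384422) / 3 = 0.201467
T(2,1) = 0.214096 + (0.214096 − 0.247206)/3 = 0.203059
T(3,1) = 0.206047 + (0.206047 − 0.214096)/3 = 0.203364
T(2,2) = 0.203059 + (0.203059 − 0.201467)/15 = 0.203165
T(3,2) = 0.203364 + (0.203364 − 0.203059)/15 = 0.203384
T(3,3) = (64·0.203384 − 0.203165) / 63 = 0.203387

0.2034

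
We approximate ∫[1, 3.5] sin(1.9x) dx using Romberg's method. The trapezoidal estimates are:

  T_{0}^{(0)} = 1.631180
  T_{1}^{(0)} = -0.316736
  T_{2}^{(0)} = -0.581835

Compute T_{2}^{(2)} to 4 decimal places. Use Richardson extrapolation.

-0.6505

Richardson extrapolation on the trapezoidal column (denominator 4−1=3):
T_{1}^{(1)} = (4·(-0.316736) − 1.631180) / 3 = -0.966041
T_{2}^{(1)} = -0.581835 + (-0.581835 − (-0.316736))/3 = -0.670201
T_{2}^{(2)} = (16·(-0.670201) − (-0.966041)) / 15 = -0.650478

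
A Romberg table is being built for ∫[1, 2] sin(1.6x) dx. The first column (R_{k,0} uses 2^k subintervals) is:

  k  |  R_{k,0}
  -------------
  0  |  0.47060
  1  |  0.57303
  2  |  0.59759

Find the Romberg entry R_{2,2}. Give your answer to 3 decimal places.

R_{1,1} = 0.57303 + (0.57303 − 0.47060)/3 = 0.60717
R_{2,1} = (4·0.59759 − 0.57303) / 3 = 0.60578
R_{2,2} = 0.60578 + (0.60578 − 0.60717)/15 = 0.60569

0.606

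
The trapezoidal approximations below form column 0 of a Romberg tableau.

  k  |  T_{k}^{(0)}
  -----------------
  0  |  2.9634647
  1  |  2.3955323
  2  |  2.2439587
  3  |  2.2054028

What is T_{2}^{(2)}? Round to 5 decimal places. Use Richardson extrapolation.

2.19258

Richardson extrapolation on the trapezoidal column (denominator 4−1=3):
T_{1}^{(1)} = 2.3955323 + (2.3955323 − 2.9634647)/3 = 2.2062215
T_{2}^{(1)} = 2.2439587 + (2.2439587 − 2.3955323)/3 = 2.1934342
T_{2}^{(2)} = (16·2.1934342 − 2.2062215) / 15 = 2.1925817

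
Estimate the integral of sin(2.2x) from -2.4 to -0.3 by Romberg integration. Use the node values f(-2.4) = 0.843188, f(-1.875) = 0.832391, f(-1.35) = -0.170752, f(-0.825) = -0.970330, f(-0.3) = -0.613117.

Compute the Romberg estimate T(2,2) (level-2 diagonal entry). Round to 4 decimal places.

-0.1132

T(0,0) (trapezoid, 1 panel, h=2.1000): 0.241575
T(1,0) (trapezoid, 2 panels, h=1.0500): -0.058502
T(2,0) (trapezoid, 4 panels, h=0.5250): -0.101669
T(1,1) = -0.058502 + (-0.058502 − 0.241575)/3 = -0.158528
T(2,1) = -0.101669 + (-0.101669 − (-0.058502))/3 = -0.116058
T(2,2) = -0.116058 + (-0.116058 − (-0.158528))/15 = -0.113227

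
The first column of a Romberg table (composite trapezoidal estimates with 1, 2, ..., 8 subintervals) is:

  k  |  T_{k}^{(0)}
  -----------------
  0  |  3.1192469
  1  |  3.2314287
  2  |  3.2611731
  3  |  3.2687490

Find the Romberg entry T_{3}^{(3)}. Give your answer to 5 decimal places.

T_{1}^{(1)} = 3.2314287 + (3.2314287 − 3.1192469)/3 = 3.2688226
T_{2}^{(1)} = (4·3.2611731 − 3.2314287) / 3 = 3.2710879
T_{3}^{(1)} = (4·3.2687490 − 3.2611731) / 3 = 3.2712743
T_{2}^{(2)} = (16·3.2710879 − 3.2688226) / 15 = 3.2712389
T_{3}^{(2)} = 3.2712743 + (3.2712743 − 3.2710879)/15 = 3.2712867
T_{3}^{(3)} = (64·3.2712867 − 3.2712389) / 63 = 3.2712875

3.27129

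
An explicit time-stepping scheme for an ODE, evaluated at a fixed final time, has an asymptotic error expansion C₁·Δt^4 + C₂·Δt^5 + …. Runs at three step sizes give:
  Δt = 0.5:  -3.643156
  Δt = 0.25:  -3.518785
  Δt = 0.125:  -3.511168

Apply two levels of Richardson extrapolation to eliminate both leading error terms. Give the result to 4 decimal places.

-3.5107

First eliminate the Δt^4 term (factor 2^4 = 16):
  B₁ = (16·(-3.518785) − (-3.643156))/15 = -3.510494
  B₂ = (16·(-3.511168) − (-3.518785))/15 = -3.510660
Then eliminate the Δt^5 term (factor 2^5 = 32):
  (32·(-3.510660) − (-3.510494))/31 = -3.510665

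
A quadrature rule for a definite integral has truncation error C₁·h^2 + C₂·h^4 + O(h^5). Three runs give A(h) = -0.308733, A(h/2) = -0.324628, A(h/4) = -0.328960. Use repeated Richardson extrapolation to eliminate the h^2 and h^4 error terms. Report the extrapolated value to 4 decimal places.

-0.3304

First eliminate the h^2 term (factor 2^2 = 4):
  B₁ = (4·(-0.324628) − (-0.308733))/3 = -0.329926
  B₂ = (4·(-0.328960) − (-0.324628))/3 = -0.330404
Then eliminate the h^4 term (factor 2^4 = 16):
  (16·(-0.330404) − (-0.329926))/15 = -0.330436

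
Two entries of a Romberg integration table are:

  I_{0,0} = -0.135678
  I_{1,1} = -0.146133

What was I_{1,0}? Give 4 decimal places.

From I_{1,1} = (4·I_{1,0} − I_{0,0})/3, solve for I_{1,0}:
4·I_{1,0} = 3·(-0.146133) + (-0.135678) = -0.574077
I_{1,0} = -0.143519

-0.1435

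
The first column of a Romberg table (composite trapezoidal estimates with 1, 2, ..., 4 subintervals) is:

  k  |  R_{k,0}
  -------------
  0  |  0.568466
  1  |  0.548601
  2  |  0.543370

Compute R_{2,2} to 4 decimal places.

0.5416

R_{1,1} = (4·0.548601 − 0.568466) / 3 = 0.541979
R_{2,1} = 0.543370 + (0.543370 − 0.548601)/3 = 0.541626
R_{2,2} = 0.541626 + (0.541626 − 0.541979)/15 = 0.541602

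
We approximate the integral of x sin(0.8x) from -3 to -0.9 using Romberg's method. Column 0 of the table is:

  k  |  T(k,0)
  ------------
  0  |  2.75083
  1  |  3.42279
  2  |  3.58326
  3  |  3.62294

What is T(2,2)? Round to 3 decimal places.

3.636

Richardson extrapolation on the trapezoidal column (denominator 4−1=3):
T(1,1) = 3.42279 + (3.42279 − 2.75083)/3 = 3.64678
T(2,1) = (4·3.58326 − 3.42279) / 3 = 3.63675
T(2,2) = (16·3.63675 − 3.64678) / 15 = 3.63608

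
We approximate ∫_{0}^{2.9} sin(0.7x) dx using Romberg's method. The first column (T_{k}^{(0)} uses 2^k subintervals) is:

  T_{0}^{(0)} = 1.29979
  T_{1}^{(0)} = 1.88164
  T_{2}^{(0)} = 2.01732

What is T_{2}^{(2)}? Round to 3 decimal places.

2.062

Richardson extrapolation on the trapezoidal column (denominator 4−1=3):
T_{1}^{(1)} = (4·1.88164 − 1.29979) / 3 = 2.07559
T_{2}^{(1)} = 2.01732 + (2.01732 − 1.88164)/3 = 2.06255
T_{2}^{(2)} = 2.06255 + (2.06255 − 2.07559)/15 = 2.06168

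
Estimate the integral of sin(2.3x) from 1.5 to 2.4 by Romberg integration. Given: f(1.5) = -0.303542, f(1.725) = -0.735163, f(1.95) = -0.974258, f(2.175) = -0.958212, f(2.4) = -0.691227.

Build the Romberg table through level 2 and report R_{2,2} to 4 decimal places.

R_{0,0} (trapezoid, 1 panel, h=0.9000): -0.447646
R_{1,0} (trapezoid, 2 panels, h=0.4500): -0.662239
R_{2,0} (trapezoid, 4 panels, h=0.2250): -0.712129
R_{1,1} = -0.662239 + (-0.662239 − (-0.447646))/3 = -0.733770
R_{2,1} = -0.712129 + (-0.712129 − (-0.662239))/3 = -0.728759
R_{2,2} = -0.728759 + (-0.728759 − (-0.733770))/15 = -0.728425

-0.7284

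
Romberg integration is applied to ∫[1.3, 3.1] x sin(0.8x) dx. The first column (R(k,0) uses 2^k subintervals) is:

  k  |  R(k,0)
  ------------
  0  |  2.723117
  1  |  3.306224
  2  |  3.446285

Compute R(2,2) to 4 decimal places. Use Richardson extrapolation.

3.4925

Richardson extrapolation on the trapezoidal column (denominator 4−1=3):
R(1,1) = 3.306224 + (3.306224 − 2.723117)/3 = 3.500593
R(2,1) = (4·3.446285 − 3.306224) / 3 = 3.492972
R(2,2) = (16·3.492972 − 3.500593) / 15 = 3.492464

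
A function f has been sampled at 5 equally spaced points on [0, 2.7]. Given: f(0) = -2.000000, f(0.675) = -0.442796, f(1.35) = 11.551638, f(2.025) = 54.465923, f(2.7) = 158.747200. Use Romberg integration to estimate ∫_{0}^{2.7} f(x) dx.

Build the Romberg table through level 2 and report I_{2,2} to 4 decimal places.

I_{0,0} (trapezoid, 1 panel, h=2.7000): 211.608720
I_{1,0} (trapezoid, 2 panels, h=1.3500): 121.399071
I_{2,0} (trapezoid, 4 panels, h=0.6750): 97.165146
I_{1,1} = 121.399071 + (121.399071 − 211.608720)/3 = 91.329188
I_{2,1} = 97.165146 + (97.165146 − 121.399071)/3 = 89.087171
I_{2,2} = 89.087171 + (89.087171 − 91.329188)/15 = 88.937703

88.9377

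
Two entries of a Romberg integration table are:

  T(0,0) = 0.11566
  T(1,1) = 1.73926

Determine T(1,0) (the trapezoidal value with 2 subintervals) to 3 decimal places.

From T(1,1) = (4·T(1,0) − T(0,0))/3, solve for T(1,0):
4·T(1,0) = 3·1.73926 + 0.11566 = 5.33344
T(1,0) = 1.33336

1.333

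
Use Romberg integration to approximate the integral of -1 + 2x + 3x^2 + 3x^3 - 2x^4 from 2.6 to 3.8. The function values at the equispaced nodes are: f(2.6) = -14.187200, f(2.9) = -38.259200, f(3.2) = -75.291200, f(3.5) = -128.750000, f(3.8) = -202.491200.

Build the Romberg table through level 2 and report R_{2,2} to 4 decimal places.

-103.5272

R_{0,0} (trapezoid, 1 panel, h=1.2000): -130.007040
R_{1,0} (trapezoid, 2 panels, h=0.6000): -110.178240
R_{2,0} (trapezoid, 4 panels, h=0.3000): -105.191880
R_{1,1} = -110.178240 + (-110.178240 − (-130.007040))/3 = -103.568640
R_{2,1} = -105.191880 + (-105.191880 − (-110.178240))/3 = -103.529760
R_{2,2} = -103.529760 + (-103.529760 − (-103.568640))/15 = -103.527168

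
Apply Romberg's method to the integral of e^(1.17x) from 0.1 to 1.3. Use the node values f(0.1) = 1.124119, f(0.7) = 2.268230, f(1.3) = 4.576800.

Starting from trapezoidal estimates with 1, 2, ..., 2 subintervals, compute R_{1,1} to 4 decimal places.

R_{0,0} (trapezoid, 1 panel, h=1.2000): 3.420551
R_{1,0} (trapezoid, 2 panels, h=0.6000): 3.071214
R_{1,1} = 3.071214 + (3.071214 − 3.420551)/3 = 2.954768

2.9548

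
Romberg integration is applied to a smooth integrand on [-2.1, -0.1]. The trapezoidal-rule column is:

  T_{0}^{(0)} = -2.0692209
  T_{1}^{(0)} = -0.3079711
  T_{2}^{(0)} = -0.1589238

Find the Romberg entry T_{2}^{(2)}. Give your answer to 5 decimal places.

Richardson extrapolation on the trapezoidal column (denominator 4−1=3):
T_{1}^{(1)} = -0.3079711 + (-0.3079711 − (-2.0692209))/3 = 0.2791122
T_{2}^{(1)} = -0.1589238 + (-0.1589238 − (-0.3079711))/3 = -0.1092414
T_{2}^{(2)} = -0.1092414 + (-0.1092414 − 0.2791122)/15 = -0.1351316

-0.13513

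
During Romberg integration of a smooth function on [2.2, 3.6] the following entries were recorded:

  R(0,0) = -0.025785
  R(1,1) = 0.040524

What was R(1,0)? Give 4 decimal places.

From R(1,1) = (4·R(1,0) − R(0,0))/3, solve for R(1,0):
4·R(1,0) = 3·0.040524 + (-0.025785) = 0.095787
R(1,0) = 0.023947

0.0239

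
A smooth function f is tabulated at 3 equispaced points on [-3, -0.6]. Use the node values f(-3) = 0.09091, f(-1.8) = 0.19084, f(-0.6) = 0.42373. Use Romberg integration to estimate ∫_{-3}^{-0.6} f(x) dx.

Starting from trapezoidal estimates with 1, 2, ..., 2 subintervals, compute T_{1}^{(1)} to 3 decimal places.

0.511

T_{0}^{(0)} (trapezoid, 1 panel, h=2.4000): 0.61757
T_{1}^{(0)} (trapezoid, 2 panels, h=1.2000): 0.53779
T_{1}^{(1)} = 0.53779 + (0.53779 − 0.61757)/3 = 0.51120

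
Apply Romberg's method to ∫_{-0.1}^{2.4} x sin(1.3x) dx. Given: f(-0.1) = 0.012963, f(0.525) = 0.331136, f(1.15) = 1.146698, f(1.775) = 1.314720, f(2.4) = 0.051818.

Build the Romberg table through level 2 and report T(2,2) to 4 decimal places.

T(0,0) (trapezoid, 1 panel, h=2.5000): 0.080976
T(1,0) (trapezoid, 2 panels, h=1.2500): 1.473861
T(2,0) (trapezoid, 4 panels, h=0.6250): 1.765590
T(1,1) = 1.473861 + (1.473861 − 0.080976)/3 = 1.938156
T(2,1) = 1.765590 + (1.765590 − 1.473861)/3 = 1.862833
T(2,2) = 1.862833 + (1.862833 − 1.938156)/15 = 1.857811

1.8578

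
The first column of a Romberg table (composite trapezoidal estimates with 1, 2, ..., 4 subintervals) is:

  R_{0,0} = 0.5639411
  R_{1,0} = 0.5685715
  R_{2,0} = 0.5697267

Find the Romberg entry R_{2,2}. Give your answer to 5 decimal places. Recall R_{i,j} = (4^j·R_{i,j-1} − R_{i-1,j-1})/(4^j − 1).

0.57011

Richardson extrapolation on the trapezoidal column (denominator 4−1=3):
R_{1,1} = (4·0.5685715 − 0.5639411) / 3 = 0.5701150
R_{2,1} = (4·0.5697267 − 0.5685715) / 3 = 0.5701118
R_{2,2} = 0.5701118 + (0.5701118 − 0.5701150)/15 = 0.5701116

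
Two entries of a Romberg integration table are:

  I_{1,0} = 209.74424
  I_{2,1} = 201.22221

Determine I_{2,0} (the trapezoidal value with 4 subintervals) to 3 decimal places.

From I_{2,1} = (4·I_{2,0} − I_{1,0})/3, solve for I_{2,0}:
4·I_{2,0} = 3·201.22221 + 209.74424 = 813.41087
I_{2,0} = 203.35272

203.353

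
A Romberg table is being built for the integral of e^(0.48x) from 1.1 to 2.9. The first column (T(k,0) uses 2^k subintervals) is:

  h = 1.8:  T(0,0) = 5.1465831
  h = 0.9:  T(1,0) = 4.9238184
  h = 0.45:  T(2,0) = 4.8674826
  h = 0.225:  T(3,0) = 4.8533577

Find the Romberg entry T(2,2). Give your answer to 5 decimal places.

T(1,1) = (4·4.9238184 − 5.1465831) / 3 = 4.8495635
T(2,1) = (4·4.8674826 − 4.9238184) / 3 = 4.8487040
T(2,2) = (16·4.8487040 − 4.8495635) / 15 = 4.8486467
(Column j=1 coincides with Simpson's rule on the same nodes.)

4.84865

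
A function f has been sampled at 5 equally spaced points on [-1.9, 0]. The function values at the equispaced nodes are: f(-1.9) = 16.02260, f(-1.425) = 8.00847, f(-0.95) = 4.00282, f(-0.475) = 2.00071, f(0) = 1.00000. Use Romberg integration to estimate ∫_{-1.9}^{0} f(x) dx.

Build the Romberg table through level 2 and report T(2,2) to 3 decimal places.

T(0,0) (trapezoid, 1 panel, h=1.9000): 16.17147
T(1,0) (trapezoid, 2 panels, h=0.9500): 11.88841
T(2,0) (trapezoid, 4 panels, h=0.4750): 10.69857
T(1,1) = 11.88841 + (11.88841 − 16.17147)/3 = 10.46072
T(2,1) = 10.69857 + (10.69857 − 11.88841)/3 = 10.30196
T(2,2) = 10.30196 + (10.30196 − 10.46072)/15 = 10.29138

10.291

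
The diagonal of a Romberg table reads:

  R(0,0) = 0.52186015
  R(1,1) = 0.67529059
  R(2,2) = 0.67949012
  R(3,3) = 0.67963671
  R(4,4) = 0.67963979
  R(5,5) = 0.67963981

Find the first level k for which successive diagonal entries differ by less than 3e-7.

k = 5

|R(1,1) − R(0,0)| = 0.15343044 ≥ 3e-7
|R(2,2) − R(1,1)| = 0.00419953 ≥ 3e-7
|R(3,3) − R(2,2)| = 0.00014659 ≥ 3e-7
|R(4,4) − R(3,3)| = 0.00000308 ≥ 3e-7
|R(5,5) − R(4,4)| = 0.00000002 < 3e-7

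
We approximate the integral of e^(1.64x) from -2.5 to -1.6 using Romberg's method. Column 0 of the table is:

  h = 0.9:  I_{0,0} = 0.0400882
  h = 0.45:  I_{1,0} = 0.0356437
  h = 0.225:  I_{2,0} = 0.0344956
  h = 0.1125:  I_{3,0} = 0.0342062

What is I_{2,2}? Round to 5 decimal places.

0.03411

Richardson extrapolation on the trapezoidal column (denominator 4−1=3):
I_{1,1} = (4·0.0356437 − 0.0400882) / 3 = 0.0341622
I_{2,1} = 0.0344956 + (0.0344956 − 0.0356437)/3 = 0.0341129
I_{2,2} = 0.0341129 + (0.0341129 − 0.0341622)/15 = 0.0341096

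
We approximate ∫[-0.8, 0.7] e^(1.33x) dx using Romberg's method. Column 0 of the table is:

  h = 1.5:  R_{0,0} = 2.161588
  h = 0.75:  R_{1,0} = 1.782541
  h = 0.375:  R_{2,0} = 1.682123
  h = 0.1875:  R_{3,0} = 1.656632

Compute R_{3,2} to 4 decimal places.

1.6481

Richardson extrapolation on the trapezoidal column (denominator 4−1=3):
R_{2,1} = (4·1.682123 − 1.782541) / 3 = 1.648650
R_{3,1} = 1.656632 + (1.656632 − 1.682123)/3 = 1.648135
R_{3,2} = 1.648135 + (1.648135 − 1.648650)/15 = 1.648101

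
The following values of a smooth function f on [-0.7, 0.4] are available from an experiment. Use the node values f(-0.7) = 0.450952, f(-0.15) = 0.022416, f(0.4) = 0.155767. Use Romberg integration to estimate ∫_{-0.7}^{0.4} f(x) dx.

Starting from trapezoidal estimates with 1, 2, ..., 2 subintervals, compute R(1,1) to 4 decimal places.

0.1277

R(0,0) (trapezoid, 1 panel, h=1.1000): 0.333695
R(1,0) (trapezoid, 2 panels, h=0.5500): 0.179177
R(1,1) = 0.179177 + (0.179177 − 0.333695)/3 = 0.127671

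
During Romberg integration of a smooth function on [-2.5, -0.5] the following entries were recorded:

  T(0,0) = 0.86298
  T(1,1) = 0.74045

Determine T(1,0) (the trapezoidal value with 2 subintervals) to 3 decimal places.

0.771

From T(1,1) = (4·T(1,0) − T(0,0))/3, solve for T(1,0):
4·T(1,0) = 3·0.74045 + 0.86298 = 3.08433
T(1,0) = 0.77108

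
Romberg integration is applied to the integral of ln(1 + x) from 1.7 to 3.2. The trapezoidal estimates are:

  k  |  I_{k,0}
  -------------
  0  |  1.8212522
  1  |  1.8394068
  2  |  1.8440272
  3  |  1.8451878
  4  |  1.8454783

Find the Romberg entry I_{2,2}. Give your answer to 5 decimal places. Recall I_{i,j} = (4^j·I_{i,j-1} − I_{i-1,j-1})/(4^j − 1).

1.84557

I_{1,1} = (4·1.8394068 − 1.8212522) / 3 = 1.8454583
I_{2,1} = (4·1.8440272 − 1.8394068) / 3 = 1.8455673
I_{2,2} = 1.8455673 + (1.8455673 − 1.8454583)/15 = 1.8455746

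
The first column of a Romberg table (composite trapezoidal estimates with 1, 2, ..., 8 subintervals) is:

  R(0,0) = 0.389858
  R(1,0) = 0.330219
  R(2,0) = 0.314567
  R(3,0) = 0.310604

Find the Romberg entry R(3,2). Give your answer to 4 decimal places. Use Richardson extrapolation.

0.3093

R(2,1) = (4·0.314567 − 0.330219) / 3 = 0.309350
R(3,1) = (4·0.310604 − 0.314567) / 3 = 0.309283
R(3,2) = 0.309283 + (0.309283 − 0.309350)/15 = 0.309279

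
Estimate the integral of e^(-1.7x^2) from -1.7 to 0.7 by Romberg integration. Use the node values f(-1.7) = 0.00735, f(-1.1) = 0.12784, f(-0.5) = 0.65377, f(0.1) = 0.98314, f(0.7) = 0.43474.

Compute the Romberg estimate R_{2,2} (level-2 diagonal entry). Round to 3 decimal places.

R_{0,0} (trapezoid, 1 panel, h=2.4000): 0.53051
R_{1,0} (trapezoid, 2 panels, h=1.2000): 1.04978
R_{2,0} (trapezoid, 4 panels, h=0.6000): 1.19148
R_{1,1} = 1.04978 + (1.04978 − 0.53051)/3 = 1.22287
R_{2,1} = 1.19148 + (1.19148 − 1.04978)/3 = 1.23871
R_{2,2} = 1.23871 + (1.23871 − 1.22287)/15 = 1.23977

1.240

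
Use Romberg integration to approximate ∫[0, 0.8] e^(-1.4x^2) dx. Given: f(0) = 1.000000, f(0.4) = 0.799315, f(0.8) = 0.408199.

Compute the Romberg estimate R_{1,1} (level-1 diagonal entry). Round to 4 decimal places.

R_{0,0} (trapezoid, 1 panel, h=0.8000): 0.563280
R_{1,0} (trapezoid, 2 panels, h=0.4000): 0.601366
R_{1,1} = 0.601366 + (0.601366 − 0.563280)/3 = 0.614061

0.6141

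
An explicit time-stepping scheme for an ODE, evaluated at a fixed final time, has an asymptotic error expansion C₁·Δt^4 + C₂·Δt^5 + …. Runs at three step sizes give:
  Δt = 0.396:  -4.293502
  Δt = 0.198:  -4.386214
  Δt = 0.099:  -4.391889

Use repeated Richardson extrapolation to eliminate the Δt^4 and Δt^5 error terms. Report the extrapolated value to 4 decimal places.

-4.3923

First eliminate the Δt^4 term (factor 2^4 = 16):
  B₁ = (16·(-4.386214) − (-4.293502))/15 = -4.392395
  B₂ = (16·(-4.391889) − (-4.386214))/15 = -4.392267
Then eliminate the Δt^5 term (factor 2^5 = 32):
  (32·(-4.392267) − (-4.392395))/31 = -4.392263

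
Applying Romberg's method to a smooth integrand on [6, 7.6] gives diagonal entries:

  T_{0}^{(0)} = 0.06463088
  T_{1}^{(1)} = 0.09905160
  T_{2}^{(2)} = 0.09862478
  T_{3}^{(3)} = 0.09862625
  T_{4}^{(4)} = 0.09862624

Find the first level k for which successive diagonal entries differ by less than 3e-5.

|T_{1}^{(1)} − T_{0}^{(0)}| = 0.03442072 ≥ 3e-5
|T_{2}^{(2)} − T_{1}^{(1)}| = 0.00042682 ≥ 3e-5
|T_{3}^{(3)} − T_{2}^{(2)}| = 0.00000147 < 3e-5

k = 3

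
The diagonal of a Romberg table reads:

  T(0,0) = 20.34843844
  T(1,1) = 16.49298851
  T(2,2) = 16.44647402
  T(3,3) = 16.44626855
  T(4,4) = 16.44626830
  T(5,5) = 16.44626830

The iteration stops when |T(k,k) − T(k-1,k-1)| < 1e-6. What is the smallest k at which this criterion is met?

|T(1,1) − T(0,0)| = 3.85544993 ≥ 1e-6
|T(2,2) − T(1,1)| = 0.04651449 ≥ 1e-6
|T(3,3) − T(2,2)| = 0.00020547 ≥ 1e-6
|T(4,4) − T(3,3)| = 0.00000025 < 1e-6

k = 4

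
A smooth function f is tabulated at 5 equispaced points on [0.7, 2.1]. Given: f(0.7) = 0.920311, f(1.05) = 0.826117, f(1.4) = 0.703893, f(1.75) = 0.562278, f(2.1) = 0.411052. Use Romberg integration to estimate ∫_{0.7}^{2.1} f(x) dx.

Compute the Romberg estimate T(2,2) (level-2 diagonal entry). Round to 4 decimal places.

0.9675

T(0,0) (trapezoid, 1 panel, h=1.4000): 0.931954
T(1,0) (trapezoid, 2 panels, h=0.7000): 0.958702
T(2,0) (trapezoid, 4 panels, h=0.3500): 0.965289
T(1,1) = 0.958702 + (0.958702 − 0.931954)/3 = 0.967618
T(2,1) = 0.965289 + (0.965289 − 0.958702)/3 = 0.967485
T(2,2) = 0.967485 + (0.967485 − 0.967618)/15 = 0.967476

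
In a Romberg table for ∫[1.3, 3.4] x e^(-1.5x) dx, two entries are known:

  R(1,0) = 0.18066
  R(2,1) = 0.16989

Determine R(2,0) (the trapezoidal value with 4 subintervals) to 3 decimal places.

0.173

From R(2,1) = (4·R(2,0) − R(1,0))/3, solve for R(2,0):
4·R(2,0) = 3·0.16989 + 0.18066 = 0.69033
R(2,0) = 0.17258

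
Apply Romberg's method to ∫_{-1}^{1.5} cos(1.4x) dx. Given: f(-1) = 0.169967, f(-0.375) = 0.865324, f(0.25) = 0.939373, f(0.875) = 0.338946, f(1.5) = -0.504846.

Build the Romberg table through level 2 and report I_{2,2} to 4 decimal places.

I_{0,0} (trapezoid, 1 panel, h=2.5000): -0.418599
I_{1,0} (trapezoid, 2 panels, h=1.2500): 0.964917
I_{2,0} (trapezoid, 4 panels, h=0.6250): 1.235127
I_{1,1} = 0.964917 + (0.964917 − (-0.418599))/3 = 1.426089
I_{2,1} = 1.235127 + (1.235127 − 0.964917)/3 = 1.325197
I_{2,2} = 1.325197 + (1.325197 − 1.426089)/15 = 1.318471

1.3185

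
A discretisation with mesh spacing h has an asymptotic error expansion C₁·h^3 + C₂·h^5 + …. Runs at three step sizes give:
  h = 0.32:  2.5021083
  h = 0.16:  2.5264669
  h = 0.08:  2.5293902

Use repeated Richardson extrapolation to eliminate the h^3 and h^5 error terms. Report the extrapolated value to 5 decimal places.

2.52980

First eliminate the h^3 term (factor 2^3 = 8):
  B₁ = (8·2.5264669 − 2.5021083)/7 = 2.5299467
  B₂ = (8·2.5293902 − 2.5264669)/7 = 2.5298078
Then eliminate the h^5 term (factor 2^5 = 32):
  (32·2.5298078 − 2.5299467)/31 = 2.5298033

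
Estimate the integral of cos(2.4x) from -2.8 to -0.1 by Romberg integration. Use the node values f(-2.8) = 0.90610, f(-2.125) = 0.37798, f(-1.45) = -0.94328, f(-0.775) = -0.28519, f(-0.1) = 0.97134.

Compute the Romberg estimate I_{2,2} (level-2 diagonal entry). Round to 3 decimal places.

I_{0,0} (trapezoid, 1 panel, h=2.7000): 2.53454
I_{1,0} (trapezoid, 2 panels, h=1.3500): -0.00616
I_{2,0} (trapezoid, 4 panels, h=0.6750): 0.05956
I_{1,1} = -0.00616 + (-0.00616 − 2.53454)/3 = -0.85306
I_{2,1} = 0.05956 + (0.05956 − (-0.00616))/3 = 0.08147
I_{2,2} = 0.08147 + (0.08147 − (-0.85306))/15 = 0.14377

0.144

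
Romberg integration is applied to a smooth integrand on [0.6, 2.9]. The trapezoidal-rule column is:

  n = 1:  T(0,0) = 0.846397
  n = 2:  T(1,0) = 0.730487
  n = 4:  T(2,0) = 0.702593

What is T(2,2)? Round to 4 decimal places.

0.6934

T(1,1) = 0.730487 + (0.730487 − 0.846397)/3 = 0.691850
T(2,1) = 0.702593 + (0.702593 − 0.730487)/3 = 0.693295
T(2,2) = 0.693295 + (0.693295 − 0.691850)/15 = 0.693391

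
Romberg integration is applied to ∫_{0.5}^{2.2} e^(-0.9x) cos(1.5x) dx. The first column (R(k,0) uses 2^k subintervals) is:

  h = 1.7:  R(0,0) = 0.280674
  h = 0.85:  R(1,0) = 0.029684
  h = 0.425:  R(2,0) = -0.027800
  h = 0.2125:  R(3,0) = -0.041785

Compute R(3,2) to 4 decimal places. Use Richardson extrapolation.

Richardson extrapolation on the trapezoidal column (denominator 4−1=3):
R(2,1) = (4·(-0.027800) − 0.029684) / 3 = -0.046961
R(3,1) = -0.041785 + (-0.041785 − (-0.027800))/3 = -0.046447
R(3,2) = -0.046447 + (-0.046447 − (-0.046961))/15 = -0.046413
(Column j=1 coincides with Simpson's rule on the same nodes.)

-0.0464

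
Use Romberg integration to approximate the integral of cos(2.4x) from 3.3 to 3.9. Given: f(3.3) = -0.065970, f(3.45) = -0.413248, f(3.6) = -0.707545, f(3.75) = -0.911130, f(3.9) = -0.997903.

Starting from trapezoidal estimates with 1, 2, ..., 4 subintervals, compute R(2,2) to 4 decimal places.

R(0,0) (trapezoid, 1 panel, h=0.6000): -0.319162
R(1,0) (trapezoid, 2 panels, h=0.3000): -0.371844
R(2,0) (trapezoid, 4 panels, h=0.1500): -0.384579
R(1,1) = -0.371844 + (-0.371844 − (-0.319162))/3 = -0.389405
R(2,1) = -0.384579 + (-0.384579 − (-0.371844))/3 = -0.388824
R(2,2) = -0.388824 + (-0.388824 − (-0.389405))/15 = -0.388785

-0.3888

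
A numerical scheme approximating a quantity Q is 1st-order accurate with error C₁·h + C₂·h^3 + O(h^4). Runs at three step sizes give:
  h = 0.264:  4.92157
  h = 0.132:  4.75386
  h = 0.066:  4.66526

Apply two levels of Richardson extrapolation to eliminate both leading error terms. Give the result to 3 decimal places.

First eliminate the h term (factor 2^1 = 2):
  B₁ = (2·4.75386 − 4.92157)/1 = 4.58615
  B₂ = (2·4.66526 − 4.75386)/1 = 4.57666
Then eliminate the h^3 term (factor 2^3 = 8):
  (8·4.57666 − 4.58615)/7 = 4.57530

4.575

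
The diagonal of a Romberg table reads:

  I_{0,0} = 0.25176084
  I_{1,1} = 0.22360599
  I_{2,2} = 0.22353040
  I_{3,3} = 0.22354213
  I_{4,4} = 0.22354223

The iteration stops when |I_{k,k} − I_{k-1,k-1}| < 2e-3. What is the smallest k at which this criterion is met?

|I_{1,1} − I_{0,0}| = 0.02815485 ≥ 2e-3
|I_{2,2} − I_{1,1}| = 0.00007559 < 2e-3

k = 2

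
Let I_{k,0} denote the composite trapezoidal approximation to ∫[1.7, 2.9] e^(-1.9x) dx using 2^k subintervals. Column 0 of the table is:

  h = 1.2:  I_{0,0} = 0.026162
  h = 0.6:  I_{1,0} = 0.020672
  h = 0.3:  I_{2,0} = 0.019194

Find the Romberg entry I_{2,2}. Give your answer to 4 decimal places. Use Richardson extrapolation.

0.0187

I_{1,1} = 0.020672 + (0.020672 − 0.026162)/3 = 0.018842
I_{2,1} = (4·0.019194 − 0.020672) / 3 = 0.018701
I_{2,2} = (16·0.018701 − 0.018842) / 15 = 0.018692
(Column j=1 coincides with Simpson's rule on the same nodes.)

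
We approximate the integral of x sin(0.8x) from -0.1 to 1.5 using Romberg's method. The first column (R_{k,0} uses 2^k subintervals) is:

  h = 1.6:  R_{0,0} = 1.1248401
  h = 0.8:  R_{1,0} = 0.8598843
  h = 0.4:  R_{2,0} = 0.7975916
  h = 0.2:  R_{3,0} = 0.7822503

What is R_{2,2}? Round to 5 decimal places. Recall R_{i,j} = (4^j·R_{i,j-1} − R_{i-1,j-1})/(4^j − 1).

0.77718

R_{1,1} = 0.8598843 + (0.8598843 − 1.1248401)/3 = 0.7715657
R_{2,1} = 0.7975916 + (0.7975916 − 0.8598843)/3 = 0.7768274
R_{2,2} = (16·0.7768274 − 0.7715657) / 15 = 0.7771782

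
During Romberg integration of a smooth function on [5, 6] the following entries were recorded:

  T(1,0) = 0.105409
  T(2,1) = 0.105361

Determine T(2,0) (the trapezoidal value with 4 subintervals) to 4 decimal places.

0.1054

From T(2,1) = (4·T(2,0) − T(1,0))/3, solve for T(2,0):
4·T(2,0) = 3·0.105361 + 0.105409 = 0.421492
T(2,0) = 0.105373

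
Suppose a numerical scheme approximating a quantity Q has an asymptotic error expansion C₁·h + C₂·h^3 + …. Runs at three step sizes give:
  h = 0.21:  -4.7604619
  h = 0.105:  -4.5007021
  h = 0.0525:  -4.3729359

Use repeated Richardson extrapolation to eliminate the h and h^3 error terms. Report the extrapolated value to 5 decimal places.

First eliminate the h term (factor 2^1 = 2):
  B₁ = (2·(-4.5007021) − (-4.7604619))/1 = -4.2409423
  B₂ = (2·(-4.3729359) − (-4.5007021))/1 = -4.2451697
Then eliminate the h^3 term (factor 2^3 = 8):
  (8·(-4.2451697) − (-4.2409423))/7 = -4.2457736

-4.24577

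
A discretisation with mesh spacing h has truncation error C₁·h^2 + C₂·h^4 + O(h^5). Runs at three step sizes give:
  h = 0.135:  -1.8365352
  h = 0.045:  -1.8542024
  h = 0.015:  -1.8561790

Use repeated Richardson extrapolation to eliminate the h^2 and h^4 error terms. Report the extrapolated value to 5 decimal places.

First eliminate the h^2 term (factor 3^2 = 9):
  B₁ = (9·(-1.8542024) − (-1.8365352))/8 = -1.8564108
  B₂ = (9·(-1.8561790) − (-1.8542024))/8 = -1.8564261
Then eliminate the h^4 term (factor 3^4 = 81):
  (81·(-1.8564261) − (-1.8564108))/80 = -1.8564263

-1.85643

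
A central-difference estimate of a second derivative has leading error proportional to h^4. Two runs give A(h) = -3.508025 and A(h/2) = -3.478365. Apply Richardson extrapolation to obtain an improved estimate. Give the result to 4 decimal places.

The leading error scales as h^4; refining by a factor of 2 reduces it by 2^4 = 16.
Extrapolated value = (16·A(h/2) − A(h)) / (16 − 1)
= (16·(-3.478365) − (-3.508025)) / 15
= -52.145815 / 15 = -3.476388

-3.4764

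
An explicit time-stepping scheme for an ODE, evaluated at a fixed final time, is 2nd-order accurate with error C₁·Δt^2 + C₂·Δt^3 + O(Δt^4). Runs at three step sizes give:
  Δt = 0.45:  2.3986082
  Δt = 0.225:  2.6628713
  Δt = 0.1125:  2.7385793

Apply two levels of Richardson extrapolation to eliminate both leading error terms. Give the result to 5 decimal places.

2.76565

First eliminate the Δt^2 term (factor 2^2 = 4):
  B₁ = (4·2.6628713 − 2.3986082)/3 = 2.7509590
  B₂ = (4·2.7385793 − 2.6628713)/3 = 2.7638153
Then eliminate the Δt^3 term (factor 2^3 = 8):
  (8·2.7638153 − 2.7509590)/7 = 2.7656519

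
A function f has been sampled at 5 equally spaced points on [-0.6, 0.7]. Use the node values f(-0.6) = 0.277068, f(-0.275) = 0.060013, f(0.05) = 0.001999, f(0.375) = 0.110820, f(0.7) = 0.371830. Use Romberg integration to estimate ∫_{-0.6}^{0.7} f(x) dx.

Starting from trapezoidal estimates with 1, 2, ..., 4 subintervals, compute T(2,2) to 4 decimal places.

0.1449

T(0,0) (trapezoid, 1 panel, h=1.3000): 0.421784
T(1,0) (trapezoid, 2 panels, h=0.6500): 0.212191
T(2,0) (trapezoid, 4 panels, h=0.3250): 0.161616
T(1,1) = 0.212191 + (0.212191 − 0.421784)/3 = 0.142327
T(2,1) = 0.161616 + (0.161616 − 0.212191)/3 = 0.144758
T(2,2) = 0.144758 + (0.144758 − 0.142327)/15 = 0.144920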